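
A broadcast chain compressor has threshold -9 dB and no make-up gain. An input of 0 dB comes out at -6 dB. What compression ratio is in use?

3:1

Input overshoot = 0 − (-9) = 9 dB; output overshoot = -6 − (-9) = 3 dB.
Ratio = 9 / 3 = 3.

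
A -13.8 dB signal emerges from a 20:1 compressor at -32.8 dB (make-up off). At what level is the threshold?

-33.8 dB

Let T be the threshold. Output overshoot = (input overshoot)/R, so -32.8 − T = (-13.8 − T)/20.
20·(-32.8 − T) = -13.8 − T → 19·T = -656 − (-13.8) = -642.2.
T = -642.2/19 = -33.8 dB.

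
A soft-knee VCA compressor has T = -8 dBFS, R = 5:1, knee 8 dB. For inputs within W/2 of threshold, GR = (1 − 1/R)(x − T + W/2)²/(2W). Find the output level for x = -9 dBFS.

-9.45 dBFS

x − T + W/2 = -9 − (-8) + 4 = 3.
GR = (1 − 1/5) × 3² / 16 = 0.8 × 9 / 16 = 0.45 dB.
Output = -9 − 0.45 = -9.45 dBFS.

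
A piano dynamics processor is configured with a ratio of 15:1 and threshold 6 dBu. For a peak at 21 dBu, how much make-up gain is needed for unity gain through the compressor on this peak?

Overshoot 15 dB → 15/15 = 1 dB after compression, so the compressed level is 6 + 1 = 7 dBu.
Make-up = target − compressed = 21 − 7 = 14 dB.

14 dB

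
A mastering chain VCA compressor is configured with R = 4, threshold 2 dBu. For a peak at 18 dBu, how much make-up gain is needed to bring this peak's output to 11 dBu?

5 dB

Overshoot 16 dB → 16/4 = 4 dB after compression, so the compressed level is 2 + 4 = 6 dBu.
Make-up = target − compressed = 11 − 6 = 5 dB.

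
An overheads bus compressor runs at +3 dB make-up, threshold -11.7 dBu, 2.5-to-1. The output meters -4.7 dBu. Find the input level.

-1.7 dBu

Remove make-up: -4.7 − 3 = -7.7 dBu.
Post-compression overshoot = -7.7 − (-11.7) = 4 dB.
Input overshoot = R × output overshoot = 10 dB → input = -11.7 + 10 = -1.7 dBu.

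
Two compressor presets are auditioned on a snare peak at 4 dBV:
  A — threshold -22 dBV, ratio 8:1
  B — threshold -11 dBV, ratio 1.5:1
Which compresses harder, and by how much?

A, by 17.75 dB

A: GR = 26 − 26/8 = 22.75 dB.
B: GR = 15 − 15/1.5 = 5 dB.
A applies 17.75 dB more gain reduction.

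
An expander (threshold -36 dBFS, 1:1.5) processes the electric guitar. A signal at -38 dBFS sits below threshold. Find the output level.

Undershoot = (-36) − (-38) = 2 dB.
At 1:1.5, that expands to 3 dB under threshold.
Output = -36 − 3 = -39 dBFS.

-39 dBFS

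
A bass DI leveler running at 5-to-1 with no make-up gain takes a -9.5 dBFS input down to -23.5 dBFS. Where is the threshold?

Input is 17.5 dB above T (since output overshoot × R = input overshoot: (-23.5 − T)·5 = -9.5 − T gives T = -27 dBFS).
Check: -27 + (-9.5 − (-27))/5 = -27 + 3.5 = -23.5 dBFS. ✓

-27 dBFS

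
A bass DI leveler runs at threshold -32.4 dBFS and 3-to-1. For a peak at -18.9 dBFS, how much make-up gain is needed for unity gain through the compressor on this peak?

9 dB

Without make-up, output = threshold + overshoot/3 = -32.4 + 4.5 = -27.9 dBFS.
Gap to target: 9 dB.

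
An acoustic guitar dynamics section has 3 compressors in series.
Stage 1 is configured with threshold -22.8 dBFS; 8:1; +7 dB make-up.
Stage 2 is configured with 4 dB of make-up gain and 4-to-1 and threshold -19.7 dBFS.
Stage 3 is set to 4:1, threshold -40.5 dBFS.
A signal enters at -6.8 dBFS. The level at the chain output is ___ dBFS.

-33.93125 dBFS

Stage 1: -6.8 dBFS is 16 dB over -22.8 dBFS; at 8:1 that becomes 2 dB over, giving -20.8 dBFS; +7 dB make-up → -13.8 dBFS.
Stage 2: overshoot 5.9 dB → 5.9/4 = 1.475 dB → -18.225 dBFS; +4 dB make-up → -14.225 dBFS.
Stage 3: overshoot 26.275 dB → 26.275/4 = 6.56875 dB → -33.93125 dBFS.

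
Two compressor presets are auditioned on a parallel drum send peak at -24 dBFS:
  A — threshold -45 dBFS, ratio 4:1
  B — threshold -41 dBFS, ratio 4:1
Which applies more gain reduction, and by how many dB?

A, by 3 dB

A: 21 dB over, compressed to 5.25 dB over, so 15.75 dB of GR.
B: 17 dB over, compressed to 4.25 dB over, so 12.75 dB of GR.
Difference: 3 dB in favour of A.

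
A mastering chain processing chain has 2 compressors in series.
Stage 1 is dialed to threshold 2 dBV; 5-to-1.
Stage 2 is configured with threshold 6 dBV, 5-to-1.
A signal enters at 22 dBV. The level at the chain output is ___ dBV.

Stage 1: overshoot 20 dB → 20/5 = 4 dB → 6 dBV.
Stage 2: 6 dBV is at or below the 6 dBV threshold — no compression; output 6 dBV.

6 dBV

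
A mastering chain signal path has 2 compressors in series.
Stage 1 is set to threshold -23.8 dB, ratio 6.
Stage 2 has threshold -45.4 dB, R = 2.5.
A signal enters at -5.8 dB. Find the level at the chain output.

-35.56 dB

Stage 1: -5.8 dB is 18 dB over -23.8 dB; at 6:1 that becomes 3 dB over, giving -20.8 dB.
Stage 2: overshoot 24.6 dB → 24.6/2.5 = 9.84 dB → -35.56 dB.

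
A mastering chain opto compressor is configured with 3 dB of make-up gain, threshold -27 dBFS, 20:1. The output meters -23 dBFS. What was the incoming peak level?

Remove make-up: -23 − 3 = -26 dBFS.
The compressed level sits -26 − (-27) = 1 dB over threshold.
Input overshoot = R × output overshoot = 20 dB → input = -27 + 20 = -7 dBFS.

-7 dBFS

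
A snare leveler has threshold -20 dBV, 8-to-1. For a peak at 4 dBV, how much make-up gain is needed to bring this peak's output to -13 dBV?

Without make-up, output = threshold + overshoot/8 = -20 + 3 = -17 dBV.
Gap to target: 4 dB.

4 dB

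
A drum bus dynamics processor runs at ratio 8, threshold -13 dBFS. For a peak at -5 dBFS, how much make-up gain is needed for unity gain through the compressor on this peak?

7 dB

The peak compresses to -13 + 8/8 = -12 dBFS.
To reach -5 dBFS requires -5 − (-12) = 7 dB of make-up.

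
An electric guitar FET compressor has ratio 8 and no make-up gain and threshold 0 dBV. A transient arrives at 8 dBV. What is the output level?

The input is 8 dB above the 0 dBV threshold.
The 8 dB excess becomes 1 dB after 8:1 reduction.
So the level is 0 + 1 = 1 dBV.

1 dBV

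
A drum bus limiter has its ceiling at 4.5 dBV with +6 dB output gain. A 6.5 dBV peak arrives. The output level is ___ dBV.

10.5 dBV

The limiter clamps the peak to its 4.5 dBV ceiling.
Output gain then adds 6 dB: 4.5 + 6 = 10.5 dBV.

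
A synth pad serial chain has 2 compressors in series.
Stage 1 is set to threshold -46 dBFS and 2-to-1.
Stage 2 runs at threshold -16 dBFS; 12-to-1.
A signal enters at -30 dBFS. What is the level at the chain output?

Stage 1: overshoot 16 dB → 16/2 = 8 dB → -38 dBFS.
Stage 2: -38 dBFS ≤ -16 dBFS, so stage 2 doesn't engage; output -38 dBFS.

-38 dBFS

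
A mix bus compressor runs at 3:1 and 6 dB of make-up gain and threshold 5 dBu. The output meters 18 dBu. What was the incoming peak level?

Remove make-up: 18 − 6 = 12 dBu.
That's 7 dB above the 5 dBu threshold.
Input overshoot = R × output overshoot = 21 dB → input = 5 + 21 = 26 dBu.

26 dBu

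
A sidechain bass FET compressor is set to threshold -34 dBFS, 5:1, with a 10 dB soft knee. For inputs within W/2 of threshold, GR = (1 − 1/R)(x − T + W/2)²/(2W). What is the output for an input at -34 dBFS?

-35 dBFS

x − T + W/2 = -34 − (-34) + 5 = 5.
GR = (1 − 1/5) × 5² / 20 = 0.8 × 25 / 20 = 1 dB.
Output = -34 − 1 = -35 dBFS.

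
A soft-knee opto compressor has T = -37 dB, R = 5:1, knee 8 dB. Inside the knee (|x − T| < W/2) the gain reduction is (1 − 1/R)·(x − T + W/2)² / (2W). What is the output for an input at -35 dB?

x − T + W/2 = -35 − (-37) + 4 = 6.
GR = (1 − 1/5) × 6² / 16 = 0.8 × 36 / 16 = 1.8 dB.
Output = -35 − 1.8 = -36.8 dB.

-36.8 dB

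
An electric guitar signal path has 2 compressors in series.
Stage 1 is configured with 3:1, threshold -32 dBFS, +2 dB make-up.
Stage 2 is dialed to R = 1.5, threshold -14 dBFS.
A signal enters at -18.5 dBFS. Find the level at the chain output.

Stage 1: 13.5 dB above -32 dBFS, reduced 3:1 to 4.5 dB above → -27.5 dBFS; +2 dB make-up → -25.5 dBFS.
Stage 2: -25.5 dBFS is at or below the -14 dBFS threshold — no compression; output -25.5 dBFS.

-25.5 dBFS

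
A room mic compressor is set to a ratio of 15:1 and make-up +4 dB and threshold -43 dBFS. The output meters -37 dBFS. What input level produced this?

-13 dBFS

Before make-up, the level was -37 − 4 = -41 dBFS.
That's 2 dB above the -43 dBFS threshold.
Undo the ratio: input overshoot = 2 × 15 = 30 dB, giving input = -13 dBFS.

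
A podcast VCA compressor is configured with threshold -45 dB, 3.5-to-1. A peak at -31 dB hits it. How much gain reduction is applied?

10 dB

Overshoot = -31 − (-45) = 14 dB.
At 3.5:1, output sits 14/3.5 = 4 dB above threshold.
GR = overshoot in − overshoot out = 14 − 4 = 10 dB.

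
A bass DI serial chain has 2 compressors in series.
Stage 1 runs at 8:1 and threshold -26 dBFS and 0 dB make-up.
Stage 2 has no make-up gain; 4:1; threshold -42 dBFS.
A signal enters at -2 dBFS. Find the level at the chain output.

Stage 1: 24 dB above -26 dBFS, reduced 8:1 to 3 dB above → -23 dBFS.
Stage 2: 19 dB above -42 dBFS, reduced 4:1 to 4.75 dB above → -37.25 dBFS.

-37.25 dBFS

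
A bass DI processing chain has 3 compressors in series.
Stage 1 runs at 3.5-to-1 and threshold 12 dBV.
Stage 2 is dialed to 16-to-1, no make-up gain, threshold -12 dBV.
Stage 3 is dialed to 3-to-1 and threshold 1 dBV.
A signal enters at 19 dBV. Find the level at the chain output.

-10.375 dBV

Stage 1: overshoot 7 dB → 7/3.5 = 2 dB → 14 dBV.
Stage 2: 14 dBV is 26 dB over -12 dBV; at 16:1 that becomes 1.625 dB over, giving -10.375 dBV.
Stage 3: below threshold (-10.375 ≤ 1); passes unchanged; output -10.375 dBV.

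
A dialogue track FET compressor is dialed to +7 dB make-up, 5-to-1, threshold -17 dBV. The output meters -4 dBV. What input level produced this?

Stripping the +7 dB make-up gives -11 dBV at the gain stage.
That's 6 dB above the -17 dBV threshold.
Input overshoot = R × output overshoot = 30 dB → input = -17 + 30 = 13 dBV.

13 dBV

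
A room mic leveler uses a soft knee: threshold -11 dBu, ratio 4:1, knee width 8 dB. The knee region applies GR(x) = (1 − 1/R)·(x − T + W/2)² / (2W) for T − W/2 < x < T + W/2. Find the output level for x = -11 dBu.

-11.75 dBu

x − T + W/2 = -11 − (-11) + 4 = 4.
GR = (1 − 1/4) × 4² / 16 = 0.75 × 16 / 16 = 0.75 dB.
Output = -11 − 0.75 = -11.75 dBu.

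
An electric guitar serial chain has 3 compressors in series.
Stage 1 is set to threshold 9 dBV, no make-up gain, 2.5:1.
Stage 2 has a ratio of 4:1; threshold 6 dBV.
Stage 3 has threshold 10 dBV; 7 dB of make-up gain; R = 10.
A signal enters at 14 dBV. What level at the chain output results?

Stage 1: 14 dBV is 5 dB over 9 dBV; at 2.5:1 that becomes 2 dB over, giving 11 dBV.
Stage 2: 5 dB above 6 dBV, reduced 4:1 to 1.25 dB above → 7.25 dBV.
Stage 3: 7.25 dBV ≤ 10 dBV, so stage 3 doesn't engage; make-up brings it to 14.25 dBV.

14.25 dBV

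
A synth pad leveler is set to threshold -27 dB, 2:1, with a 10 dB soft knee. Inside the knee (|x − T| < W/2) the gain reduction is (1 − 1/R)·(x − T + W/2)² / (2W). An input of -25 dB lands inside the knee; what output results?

x − T + W/2 = -25 − (-27) + 5 = 7.
GR = (1 − 1/2) × 7² / 20 = 0.5 × 49 / 20 = 1.225 dB.
Output = -25 − 1.225 = -26.225 dB.

-26.225 dB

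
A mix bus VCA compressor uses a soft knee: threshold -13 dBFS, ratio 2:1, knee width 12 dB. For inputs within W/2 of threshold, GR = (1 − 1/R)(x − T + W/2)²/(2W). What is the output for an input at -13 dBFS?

x − T + W/2 = -13 − (-13) + 6 = 6.
GR = (1 − 1/2) × 6² / 24 = 0.5 × 36 / 24 = 0.75 dB.
Output = -13 − 0.75 = -13.75 dBFS.

-13.75 dBFS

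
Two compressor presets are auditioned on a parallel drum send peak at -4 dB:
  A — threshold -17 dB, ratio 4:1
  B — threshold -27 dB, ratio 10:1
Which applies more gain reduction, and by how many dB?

B, by 10.95 dB

A: 13 dB over, compressed to 3.25 dB over, so 9.75 dB of GR.
B: 23 dB over, compressed to 2.3 dB over, so 20.7 dB of GR.
B applies 10.95 dB more gain reduction.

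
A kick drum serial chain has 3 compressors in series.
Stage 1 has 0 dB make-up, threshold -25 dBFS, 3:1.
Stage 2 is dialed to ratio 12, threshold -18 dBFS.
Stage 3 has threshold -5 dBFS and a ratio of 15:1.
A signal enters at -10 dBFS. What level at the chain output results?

-20 dBFS

Stage 1: overshoot 15 dB → 15/3 = 5 dB → -20 dBFS.
Stage 2: -20 dBFS is at or below the -18 dBFS threshold — no compression; output -20 dBFS.
Stage 3: -20 dBFS ≤ -5 dBFS, so stage 3 doesn't engage; output -20 dBFS.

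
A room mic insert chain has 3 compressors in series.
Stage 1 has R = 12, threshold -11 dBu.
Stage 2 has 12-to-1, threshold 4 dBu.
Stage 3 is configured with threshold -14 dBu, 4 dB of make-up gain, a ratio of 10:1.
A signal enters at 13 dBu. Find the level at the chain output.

-9.5 dBu

Stage 1: 24 dB above -11 dBu, reduced 12:1 to 2 dB above → -9 dBu.
Stage 2: -9 dBu is at or below the 4 dBu threshold — no compression; output -9 dBu.
Stage 3: overshoot 5 dB → 5/10 = 0.5 dB → -13.5 dBu; +4 dB make-up → -9.5 dBu.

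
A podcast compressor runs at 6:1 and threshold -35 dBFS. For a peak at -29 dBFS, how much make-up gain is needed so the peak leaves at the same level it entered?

5 dB

The peak compresses to -35 + 6/6 = -34 dBFS.
To reach -29 dBFS requires -29 − (-34) = 5 dB of make-up.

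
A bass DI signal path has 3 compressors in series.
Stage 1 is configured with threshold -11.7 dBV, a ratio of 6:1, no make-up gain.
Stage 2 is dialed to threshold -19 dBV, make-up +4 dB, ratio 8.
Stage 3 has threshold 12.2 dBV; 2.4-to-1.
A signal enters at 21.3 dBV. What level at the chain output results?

-13.4 dBV

Stage 1: 21.3 dBV is 33 dB over -11.7 dBV; at 6:1 that becomes 5.5 dB over, giving -6.2 dBV.
Stage 2: 12.8 dB above -19 dBV, reduced 8:1 to 1.6 dB above → -17.4 dBV; +4 dB make-up → -13.4 dBV.
Stage 3: -13.4 dBV ≤ 12.2 dBV, so stage 3 doesn't engage; output -13.4 dBV.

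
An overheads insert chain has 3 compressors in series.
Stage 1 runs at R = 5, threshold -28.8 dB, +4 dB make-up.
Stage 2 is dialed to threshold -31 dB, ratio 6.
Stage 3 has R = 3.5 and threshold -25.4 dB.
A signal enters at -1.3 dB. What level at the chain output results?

Stage 1: 27.5 dB above -28.8 dB, reduced 5:1 to 5.5 dB above → -23.3 dB; +4 dB make-up → -19.3 dB.
Stage 2: -19.3 dB is 11.7 dB over -31 dB; at 6:1 that becomes 1.95 dB over, giving -29.05 dB.
Stage 3: -29.05 dB is at or below the -25.4 dB threshold — no compression; output -29.05 dB.

-29.05 dB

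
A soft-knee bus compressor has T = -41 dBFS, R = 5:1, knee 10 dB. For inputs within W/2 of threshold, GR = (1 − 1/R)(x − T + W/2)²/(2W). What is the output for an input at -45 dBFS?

x − T + W/2 = -45 − (-41) + 5 = 1.
GR = (1 − 1/5) × 1² / 20 = 0.8 × 1 / 20 = 0.04 dB.
Output = -45 − 0.04 = -45.04 dBFS.

-45.04 dBFS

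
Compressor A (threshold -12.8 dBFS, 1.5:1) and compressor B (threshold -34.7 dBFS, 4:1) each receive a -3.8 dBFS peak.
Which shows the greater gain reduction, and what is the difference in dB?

A: GR = 9 − 9/1.5 = 3 dB.
B: GR = 30.9 − 30.9/4 = 23.175 dB.
B applies 20.175 dB more gain reduction.

B, by 20.175 dB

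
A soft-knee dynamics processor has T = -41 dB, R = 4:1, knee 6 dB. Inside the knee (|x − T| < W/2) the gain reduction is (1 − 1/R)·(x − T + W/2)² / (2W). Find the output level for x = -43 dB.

x − T + W/2 = -43 − (-41) + 3 = 1.
GR = (1 − 1/4) × 1² / 12 = 0.75 × 1 / 12 = 0.0625 dB.
Output = -43 − 0.0625 = -43.0625 dB.

-43.0625 dB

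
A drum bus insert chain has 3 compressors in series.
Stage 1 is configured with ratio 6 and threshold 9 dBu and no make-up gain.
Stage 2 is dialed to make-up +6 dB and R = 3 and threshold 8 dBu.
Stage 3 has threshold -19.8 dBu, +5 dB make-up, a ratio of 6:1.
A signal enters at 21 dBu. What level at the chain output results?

Stage 1: overshoot 12 dB → 12/6 = 2 dB → 11 dBu.
Stage 2: 3 dB above 8 dBu, reduced 3:1 to 1 dB above → 9 dBu; +6 dB make-up → 15 dBu.
Stage 3: overshoot 34.8 dB → 34.8/6 = 5.8 dB → -14 dBu; +5 dB make-up → -9 dBu.

-9 dBu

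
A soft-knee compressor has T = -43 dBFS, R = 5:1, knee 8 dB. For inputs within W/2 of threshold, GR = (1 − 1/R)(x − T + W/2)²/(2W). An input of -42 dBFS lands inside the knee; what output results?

-43.25 dBFS

x − T + W/2 = -42 − (-43) + 4 = 5.
GR = (1 − 1/5) × 5² / 16 = 0.8 × 25 / 16 = 1.25 dB.
Output = -42 − 1.25 = -43.25 dBFS.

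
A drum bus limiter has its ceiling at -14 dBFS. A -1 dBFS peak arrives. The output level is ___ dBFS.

-14 dBFS

A brickwall limiter is an ∞:1 compressor: any input above the ceiling is clamped to -14 dBFS.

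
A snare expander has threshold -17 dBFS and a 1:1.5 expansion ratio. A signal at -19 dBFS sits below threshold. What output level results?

Undershoot = (-17) − (-19) = 2 dB.
At 1:1.5, that expands to 3 dB under threshold.
Output = -17 − 3 = -20 dBFS.

-20 dBFS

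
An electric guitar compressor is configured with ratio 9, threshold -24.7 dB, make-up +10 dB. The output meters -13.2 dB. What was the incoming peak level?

Remove make-up: -13.2 − 10 = -23.2 dB.
Post-compression overshoot = -23.2 − (-24.7) = 1.5 dB.
Input overshoot = R × output overshoot = 13.5 dB → input = -24.7 + 13.5 = -11.2 dB.

-11.2 dB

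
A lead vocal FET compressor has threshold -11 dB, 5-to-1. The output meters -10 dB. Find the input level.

That's 1 dB above the -11 dB threshold.
Input overshoot = R × output overshoot = 5 dB → input = -11 + 5 = -6 dB.

-6 dB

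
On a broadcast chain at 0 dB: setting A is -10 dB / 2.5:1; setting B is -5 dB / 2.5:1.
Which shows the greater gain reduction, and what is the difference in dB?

A, by 3 dB

A: overshoot 10 dB → output overshoot 4 dB → GR 6 dB.
B: overshoot 5 dB → output overshoot 2 dB → GR 3 dB.
A reduces 3 dB more.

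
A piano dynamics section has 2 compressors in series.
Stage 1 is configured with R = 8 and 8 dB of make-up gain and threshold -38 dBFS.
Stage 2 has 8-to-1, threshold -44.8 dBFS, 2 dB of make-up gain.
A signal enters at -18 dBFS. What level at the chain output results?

Stage 1: overshoot 20 dB → 20/8 = 2.5 dB → -35.5 dBFS; +8 dB make-up → -27.5 dBFS.
Stage 2: -27.5 dBFS is 17.3 dB over -44.8 dBFS; at 8:1 that becomes 2.1625 dB over, giving -42.6375 dBFS; +2 dB make-up → -40.6375 dBFS.

-40.6375 dBFS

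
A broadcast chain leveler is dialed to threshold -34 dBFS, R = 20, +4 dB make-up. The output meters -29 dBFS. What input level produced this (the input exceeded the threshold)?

Stripping the +4 dB make-up gives -33 dBFS at the gain stage.
Post-compression overshoot = -33 − (-34) = 1 dB.
Before 20:1 compression the overshoot was 1 × 20 = 20 dB, so input = -34 + 20 = -14 dBFS.

-14 dBFS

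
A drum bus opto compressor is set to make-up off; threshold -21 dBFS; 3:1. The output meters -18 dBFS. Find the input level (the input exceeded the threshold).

-12 dBFS

That's 3 dB above the -21 dBFS threshold.
Input overshoot = R × output overshoot = 9 dB → input = -21 + 9 = -12 dBFS.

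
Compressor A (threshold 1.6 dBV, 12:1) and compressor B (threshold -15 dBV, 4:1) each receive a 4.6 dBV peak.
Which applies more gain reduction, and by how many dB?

B, by 11.95 dB

A: 3 dB over, compressed to 0.25 dB over, so 2.75 dB of GR.
B: 19.6 dB over, compressed to 4.9 dB over, so 14.7 dB of GR.
B applies 11.95 dB more gain reduction.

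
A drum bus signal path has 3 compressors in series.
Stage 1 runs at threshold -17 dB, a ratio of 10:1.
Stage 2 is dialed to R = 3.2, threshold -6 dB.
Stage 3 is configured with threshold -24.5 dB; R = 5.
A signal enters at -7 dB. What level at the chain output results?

-22.8 dB

Stage 1: 10 dB above -17 dB, reduced 10:1 to 1 dB above → -16 dB.
Stage 2: -16 dB ≤ -6 dB, so stage 2 doesn't engage; output -16 dB.
Stage 3: 8.5 dB above -24.5 dB, reduced 5:1 to 1.7 dB above → -22.8 dB.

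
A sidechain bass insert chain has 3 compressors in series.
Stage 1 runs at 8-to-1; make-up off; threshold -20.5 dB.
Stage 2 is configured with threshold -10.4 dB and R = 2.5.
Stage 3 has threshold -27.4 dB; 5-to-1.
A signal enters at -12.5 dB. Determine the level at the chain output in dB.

-25.82 dB

Stage 1: overshoot 8 dB → 8/8 = 1 dB → -19.5 dB.
Stage 2: below threshold (-19.5 ≤ -10.4); passes unchanged; output -19.5 dB.
Stage 3: -19.5 dB is 7.9 dB over -27.4 dB; at 5:1 that becomes 1.58 dB over, giving -25.82 dB.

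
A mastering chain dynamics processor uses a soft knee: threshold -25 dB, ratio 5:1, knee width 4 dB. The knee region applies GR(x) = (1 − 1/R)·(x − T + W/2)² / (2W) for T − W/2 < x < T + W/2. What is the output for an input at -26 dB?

x − T + W/2 = -26 − (-25) + 2 = 1.
GR = (1 − 1/5) × 1² / 8 = 0.8 × 1 / 8 = 0.1 dB.
Output = -26 − 0.1 = -26.1 dB.

-26.1 dB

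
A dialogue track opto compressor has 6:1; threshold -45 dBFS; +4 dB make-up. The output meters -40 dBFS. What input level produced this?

-39 dBFS

Before make-up, the level was -40 − 4 = -44 dBFS.
The compressed level sits -44 − (-45) = 1 dB over threshold.
Undo the ratio: input overshoot = 1 × 6 = 6 dB, giving input = -39 dBFS.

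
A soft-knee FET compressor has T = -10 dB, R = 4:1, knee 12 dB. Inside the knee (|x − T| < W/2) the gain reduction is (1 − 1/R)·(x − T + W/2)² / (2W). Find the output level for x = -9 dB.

-10.53125 dB

x − T + W/2 = -9 − (-10) + 6 = 7.
GR = (1 − 1/4) × 7² / 24 = 0.75 × 49 / 24 = 1.53125 dB.
Output = -9 − 1.53125 = -10.53125 dB.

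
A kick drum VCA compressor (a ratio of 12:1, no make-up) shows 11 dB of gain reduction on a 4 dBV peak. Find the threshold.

-8 dBV

Let T be the threshold. Output overshoot = (input overshoot)/R, so -7 − T = (4 − T)/12.
12·(-7 − T) = 4 − T → 11·T = -84 − 4 = -88.
T = -88/11 = -8 dBV.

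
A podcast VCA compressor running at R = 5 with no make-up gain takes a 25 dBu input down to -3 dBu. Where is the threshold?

-10 dBu

Let T be the threshold. Output overshoot = (input overshoot)/R, so -3 − T = (25 − T)/5.
5·(-3 − T) = 25 − T → 4·T = -15 − 25 = -40.
T = -40/4 = -10 dBu.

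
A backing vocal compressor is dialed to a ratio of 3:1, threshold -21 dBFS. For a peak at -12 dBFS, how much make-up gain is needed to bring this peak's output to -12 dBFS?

6 dB

Without make-up, output = threshold + overshoot/3 = -21 + 3 = -18 dBFS.
Gap to target: 6 dB.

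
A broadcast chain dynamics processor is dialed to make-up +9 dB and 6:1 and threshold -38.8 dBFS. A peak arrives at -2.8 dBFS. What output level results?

-23.8 dBFS

-2.8 dBFS sits 36 dB over threshold.
6:1 compression reduces that to 36/6 = 6 dB over.
That puts the output at -32.8 dBFS; make-up adds 9 dB, giving -23.8 dBFS.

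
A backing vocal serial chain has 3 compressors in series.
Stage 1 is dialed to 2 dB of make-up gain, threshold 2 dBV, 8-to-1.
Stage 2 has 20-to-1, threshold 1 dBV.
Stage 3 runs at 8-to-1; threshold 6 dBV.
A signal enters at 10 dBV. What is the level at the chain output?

1.2 dBV

Stage 1: 10 dBV is 8 dB over 2 dBV; at 8:1 that becomes 1 dB over, giving 3 dBV; +2 dB make-up → 5 dBV.
Stage 2: overshoot 4 dB → 4/20 = 0.2 dB → 1.2 dBV.
Stage 3: 1.2 dBV is at or below the 6 dBV threshold — no compression; output 1.2 dBV.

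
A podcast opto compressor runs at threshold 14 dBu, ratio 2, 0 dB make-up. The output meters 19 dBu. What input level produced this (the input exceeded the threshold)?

That's 5 dB above the 14 dBu threshold.
Undo the ratio: input overshoot = 5 × 2 = 10 dB, giving input = 24 dBu.

24 dBu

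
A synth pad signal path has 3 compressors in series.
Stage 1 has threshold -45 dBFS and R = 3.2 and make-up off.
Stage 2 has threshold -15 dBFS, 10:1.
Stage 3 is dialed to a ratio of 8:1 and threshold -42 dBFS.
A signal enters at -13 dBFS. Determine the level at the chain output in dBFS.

Stage 1: -13 dBFS is 32 dB over -45 dBFS; at 3.2:1 that becomes 10 dB over, giving -35 dBFS.
Stage 2: -35 dBFS ≤ -15 dBFS, so stage 2 doesn't engage; output -35 dBFS.
Stage 3: -35 dBFS is 7 dB over -42 dBFS; at 8:1 that becomes 0.875 dB over, giving -41.125 dBFS.

-41.125 dBFS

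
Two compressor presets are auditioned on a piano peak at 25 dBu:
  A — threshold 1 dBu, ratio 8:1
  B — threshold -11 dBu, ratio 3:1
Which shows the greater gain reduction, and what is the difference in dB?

B, by 3 dB

A: GR = 24 − 24/8 = 21 dB.
B: GR = 36 − 36/3 = 24 dB.
B reduces 3 dB more.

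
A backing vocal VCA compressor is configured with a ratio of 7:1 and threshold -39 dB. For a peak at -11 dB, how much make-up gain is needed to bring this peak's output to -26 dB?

9 dB

The peak compresses to -39 + 28/7 = -35 dB.
To reach -26 dB requires -26 − (-35) = 9 dB of make-up.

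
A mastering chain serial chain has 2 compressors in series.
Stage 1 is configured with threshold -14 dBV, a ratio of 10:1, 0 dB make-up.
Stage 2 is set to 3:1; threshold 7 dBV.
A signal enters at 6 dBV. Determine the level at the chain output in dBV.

-12 dBV

Stage 1: 20 dB above -14 dBV, reduced 10:1 to 2 dB above → -12 dBV.
Stage 2: below threshold (-12 ≤ 7); passes unchanged; output -12 dBV.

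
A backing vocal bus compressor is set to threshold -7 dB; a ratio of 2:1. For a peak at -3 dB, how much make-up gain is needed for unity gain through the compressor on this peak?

Overshoot 4 dB → 4/2 = 2 dB after compression, so the compressed level is -7 + 2 = -5 dB.
Make-up = target − compressed = -3 − (-5) = 2 dB.

2 dB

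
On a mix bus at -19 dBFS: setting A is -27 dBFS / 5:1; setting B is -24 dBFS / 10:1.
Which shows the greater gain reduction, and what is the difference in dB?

A, by 1.9 dB

A: 8 dB over, compressed to 1.6 dB over, so 6.4 dB of GR.
B: 5 dB over, compressed to 0.5 dB over, so 4.5 dB of GR.
Difference: 1.9 dB in favour of A.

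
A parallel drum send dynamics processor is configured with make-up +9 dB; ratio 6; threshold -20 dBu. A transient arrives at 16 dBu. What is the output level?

Overshoot: 16 − (-20) = 36 dB.
At 6:1 the overshoot is divided by 6, leaving 6 dB above threshold.
That puts the output at -14 dBu; make-up adds 9 dB, giving -5 dBu.

-5 dBu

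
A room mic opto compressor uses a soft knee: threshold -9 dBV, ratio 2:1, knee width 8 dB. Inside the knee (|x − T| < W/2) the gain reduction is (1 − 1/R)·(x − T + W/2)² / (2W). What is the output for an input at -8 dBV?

x − T + W/2 = -8 − (-9) + 4 = 5.
GR = (1 − 1/2) × 5² / 16 = 0.5 × 25 / 16 = 0.78125 dB.
Output = -8 − 0.78125 = -8.78125 dBV.

-8.78125 dBV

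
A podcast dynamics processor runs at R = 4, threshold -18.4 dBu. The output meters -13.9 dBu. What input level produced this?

That's 4.5 dB above the -18.4 dBu threshold.
Before 4:1 compression the overshoot was 4.5 × 4 = 18 dB, so input = -18.4 + 18 = -0.4 dBu.

-0.4 dBu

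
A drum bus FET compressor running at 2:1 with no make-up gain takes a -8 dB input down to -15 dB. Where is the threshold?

-22 dB

Let T be the threshold. Output overshoot = (input overshoot)/R, so -15 − T = (-8 − T)/2.
2·(-15 − T) = -8 − T → 1·T = -30 − (-8) = -22.
T = -22/1 = -22 dB.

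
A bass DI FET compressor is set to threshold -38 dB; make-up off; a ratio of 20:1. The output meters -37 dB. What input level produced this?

-18 dB

That's 1 dB above the -38 dB threshold.
Undo the ratio: input overshoot = 1 × 20 = 20 dB, giving input = -18 dB.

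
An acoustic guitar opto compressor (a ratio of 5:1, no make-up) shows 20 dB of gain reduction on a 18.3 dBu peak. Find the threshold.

Let T be the threshold. Output overshoot = (input overshoot)/R, so -1.7 − T = (18.3 − T)/5.
5·(-1.7 − T) = 18.3 − T → 4·T = -8.5 − 18.3 = -26.8.
T = -26.8/4 = -6.7 dBu.

-6.7 dBu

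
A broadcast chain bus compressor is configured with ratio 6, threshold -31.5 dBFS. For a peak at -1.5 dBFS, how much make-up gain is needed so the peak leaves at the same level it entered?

25 dB

Overshoot 30 dB → 30/6 = 5 dB after compression, so the compressed level is -31.5 + 5 = -26.5 dBFS.
Make-up = target − compressed = -1.5 − (-26.5) = 25 dB.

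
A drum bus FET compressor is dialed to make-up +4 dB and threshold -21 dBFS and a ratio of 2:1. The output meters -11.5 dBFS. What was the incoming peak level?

Remove make-up: -11.5 − 4 = -15.5 dBFS.
Post-compression overshoot = -15.5 − (-21) = 5.5 dB.
Before 2:1 compression the overshoot was 5.5 × 2 = 11 dB, so input = -21 + 11 = -10 dBFS.

-10 dBFS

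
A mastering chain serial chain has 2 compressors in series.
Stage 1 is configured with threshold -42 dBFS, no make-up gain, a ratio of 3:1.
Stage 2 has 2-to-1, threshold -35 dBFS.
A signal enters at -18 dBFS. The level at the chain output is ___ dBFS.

Stage 1: overshoot 24 dB → 24/3 = 8 dB → -34 dBFS.
Stage 2: -34 dBFS is 1 dB over -35 dBFS; at 2:1 that becomes 0.5 dB over, giving -34.5 dBFS.

-34.5 dBFS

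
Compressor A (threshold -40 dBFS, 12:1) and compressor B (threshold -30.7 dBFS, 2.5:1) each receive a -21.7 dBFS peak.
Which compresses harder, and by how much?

A, by 11.375 dB

A: 18.3 dB over, compressed to 1.525 dB over, so 16.775 dB of GR.
B: 9 dB over, compressed to 3.6 dB over, so 5.4 dB of GR.
A applies 11.375 dB more gain reduction.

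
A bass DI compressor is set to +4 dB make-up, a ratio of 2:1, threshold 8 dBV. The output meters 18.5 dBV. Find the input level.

21 dBV

Stripping the +4 dB make-up gives 14.5 dBV at the gain stage.
The compressed level sits 14.5 − 8 = 6.5 dB over threshold.
Before 2:1 compression the overshoot was 6.5 × 2 = 13 dB, so input = 8 + 13 = 21 dBV.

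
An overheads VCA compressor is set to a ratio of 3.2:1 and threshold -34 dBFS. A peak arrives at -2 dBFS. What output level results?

Overshoot: -2 − (-34) = 32 dB.
At 3.2:1 the overshoot is divided by 3.2, leaving 10 dB above threshold.
Output = -34 + 10 = -24 dBFS.

-24 dBFS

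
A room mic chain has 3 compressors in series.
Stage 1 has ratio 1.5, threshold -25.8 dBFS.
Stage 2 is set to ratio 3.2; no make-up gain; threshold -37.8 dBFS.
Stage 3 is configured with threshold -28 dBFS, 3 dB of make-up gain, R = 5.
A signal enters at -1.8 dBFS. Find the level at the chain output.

Stage 1: -1.8 dBFS is 24 dB over -25.8 dBFS; at 1.5:1 that becomes 16 dB over, giving -9.8 dBFS.
Stage 2: 28 dB above -37.8 dBFS, reduced 3.2:1 to 8.75 dB above → -29.05 dBFS.
Stage 3: -29.05 dBFS ≤ -28 dBFS, so stage 3 doesn't engage; make-up brings it to -26.05 dBFS.

-26.05 dBFS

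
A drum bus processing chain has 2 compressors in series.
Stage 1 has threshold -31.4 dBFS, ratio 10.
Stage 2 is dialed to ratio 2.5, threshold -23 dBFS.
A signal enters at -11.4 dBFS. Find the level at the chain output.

-29.4 dBFS

Stage 1: -11.4 dBFS is 20 dB over -31.4 dBFS; at 10:1 that becomes 2 dB over, giving -29.4 dBFS.
Stage 2: -29.4 dBFS ≤ -23 dBFS, so stage 2 doesn't engage; output -29.4 dBFS.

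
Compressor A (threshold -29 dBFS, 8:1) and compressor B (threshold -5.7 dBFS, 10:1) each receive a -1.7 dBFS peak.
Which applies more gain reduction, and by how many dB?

A, by 20.2875 dB

A: GR = 27.3 − 27.3/8 = 23.8875 dB.
B: GR = 4 − 4/10 = 3.6 dB.
Difference: 20.2875 dB in favour of A.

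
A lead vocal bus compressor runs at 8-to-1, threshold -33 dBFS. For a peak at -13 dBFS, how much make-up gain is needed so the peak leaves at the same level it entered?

17.5 dB

Overshoot 20 dB → 20/8 = 2.5 dB after compression, so the compressed level is -33 + 2.5 = -30.5 dBFS.
Make-up = target − compressed = -13 − (-30.5) = 17.5 dB.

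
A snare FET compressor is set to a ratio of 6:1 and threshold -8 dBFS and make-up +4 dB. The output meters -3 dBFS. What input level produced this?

-2 dBFS

Stripping the +4 dB make-up gives -7 dBFS at the gain stage.
Post-compression overshoot = -7 − (-8) = 1 dB.
Input overshoot = R × output overshoot = 6 dB → input = -8 + 6 = -2 dBFS.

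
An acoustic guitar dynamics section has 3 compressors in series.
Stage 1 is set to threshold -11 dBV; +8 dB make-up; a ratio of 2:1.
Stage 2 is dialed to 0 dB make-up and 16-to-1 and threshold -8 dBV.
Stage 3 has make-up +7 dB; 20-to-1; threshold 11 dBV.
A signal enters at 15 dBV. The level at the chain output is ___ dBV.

Stage 1: 26 dB above -11 dBV, reduced 2:1 to 13 dB above → 2 dBV; +8 dB make-up → 10 dBV.
Stage 2: overshoot 18 dB → 18/16 = 1.125 dB → -6.875 dBV.
Stage 3: below threshold (-6.875 ≤ 11); passes unchanged; make-up brings it to 0.125 dBV.

0.125 dBV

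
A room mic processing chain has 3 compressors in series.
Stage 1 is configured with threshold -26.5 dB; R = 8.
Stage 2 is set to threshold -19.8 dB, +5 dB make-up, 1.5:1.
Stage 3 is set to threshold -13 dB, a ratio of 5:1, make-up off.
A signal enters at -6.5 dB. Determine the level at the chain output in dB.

Stage 1: -6.5 dB is 20 dB over -26.5 dB; at 8:1 that becomes 2.5 dB over, giving -24 dB.
Stage 2: below threshold (-24 ≤ -19.8); passes unchanged; make-up brings it to -19 dB.
Stage 3: -19 dB is at or below the -13 dB threshold — no compression; output -19 dB.

-19 dB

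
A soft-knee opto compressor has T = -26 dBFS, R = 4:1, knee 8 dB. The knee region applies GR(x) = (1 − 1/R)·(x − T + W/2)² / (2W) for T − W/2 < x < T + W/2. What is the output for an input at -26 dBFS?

-26.75 dBFS

x − T + W/2 = -26 − (-26) + 4 = 4.
GR = (1 − 1/4) × 4² / 16 = 0.75 × 16 / 16 = 0.75 dB.
Output = -26 − 0.75 = -26.75 dBFS.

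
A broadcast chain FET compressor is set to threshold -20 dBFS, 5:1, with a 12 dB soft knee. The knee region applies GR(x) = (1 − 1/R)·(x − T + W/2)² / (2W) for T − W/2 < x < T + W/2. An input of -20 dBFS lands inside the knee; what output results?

-21.2 dBFS

x − T + W/2 = -20 − (-20) + 6 = 6.
GR = (1 − 1/5) × 6² / 24 = 0.8 × 36 / 24 = 1.2 dB.
Output = -20 − 1.2 = -21.2 dBFS.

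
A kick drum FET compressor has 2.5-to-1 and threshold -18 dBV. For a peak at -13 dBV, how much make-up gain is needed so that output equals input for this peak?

3 dB

Without make-up, output = threshold + overshoot/2.5 = -18 + 2 = -16 dBV.
Gap to target: 3 dB.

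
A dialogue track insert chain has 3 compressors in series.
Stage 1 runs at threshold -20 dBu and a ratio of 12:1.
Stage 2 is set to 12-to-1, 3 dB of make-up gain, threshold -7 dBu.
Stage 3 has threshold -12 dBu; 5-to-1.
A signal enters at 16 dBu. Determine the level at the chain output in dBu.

-14 dBu

Stage 1: 16 dBu is 36 dB over -20 dBu; at 12:1 that becomes 3 dB over, giving -17 dBu.
Stage 2: below threshold (-17 ≤ -7); passes unchanged; make-up brings it to -14 dBu.
Stage 3: -14 dBu ≤ -12 dBu, so stage 3 doesn't engage; output -14 dBu.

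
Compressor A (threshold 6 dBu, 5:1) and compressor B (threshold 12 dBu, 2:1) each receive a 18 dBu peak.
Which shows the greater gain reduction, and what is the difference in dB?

A: GR = 12 − 12/5 = 9.6 dB.
B: GR = 6 − 6/2 = 3 dB.
Difference: 6.6 dB in favour of A.

A, by 6.6 dB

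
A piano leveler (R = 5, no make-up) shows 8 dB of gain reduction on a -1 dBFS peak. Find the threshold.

Gain reduction = -1 − (-9) = 8 dB; output overshoot = GR / (R − 1) = 8 / 4 = 2 dB.
Threshold = output − output overshoot = -9 − 2 = -11 dBFS.

-11 dBFS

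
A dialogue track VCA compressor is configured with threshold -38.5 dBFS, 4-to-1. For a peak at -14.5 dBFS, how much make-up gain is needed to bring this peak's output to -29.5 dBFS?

3 dB

Without make-up, output = threshold + overshoot/4 = -38.5 + 6 = -32.5 dBFS.
Gap to target: 3 dB.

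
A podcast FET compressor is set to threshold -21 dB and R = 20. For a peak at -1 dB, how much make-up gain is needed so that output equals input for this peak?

Without make-up, output = threshold + overshoot/20 = -21 + 1 = -20 dB.
Gap to target: 19 dB.

19 dB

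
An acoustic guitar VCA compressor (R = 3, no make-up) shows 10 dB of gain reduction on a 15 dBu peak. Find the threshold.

0 dBu

Input is 15 dB above T (since output overshoot × R = input overshoot: (5 − T)·3 = 15 − T gives T = 0 dBu).
Check: 0 + (15 − 0)/3 = 0 + 5 = 5 dBu. ✓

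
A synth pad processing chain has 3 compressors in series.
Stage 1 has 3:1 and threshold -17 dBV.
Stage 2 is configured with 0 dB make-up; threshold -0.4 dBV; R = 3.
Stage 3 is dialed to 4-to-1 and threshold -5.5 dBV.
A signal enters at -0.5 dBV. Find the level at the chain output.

-11.5 dBV

Stage 1: overshoot 16.5 dB → 16.5/3 = 5.5 dB → -11.5 dBV.
Stage 2: below threshold (-11.5 ≤ -0.4); passes unchanged; output -11.5 dBV.
Stage 3: -11.5 dBV is at or below the -5.5 dBV threshold — no compression; output -11.5 dBV.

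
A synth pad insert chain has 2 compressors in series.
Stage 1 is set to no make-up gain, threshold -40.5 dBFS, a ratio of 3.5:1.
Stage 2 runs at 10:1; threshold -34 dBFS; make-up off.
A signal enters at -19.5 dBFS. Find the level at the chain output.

Stage 1: overshoot 21 dB → 21/3.5 = 6 dB → -34.5 dBFS.
Stage 2: below threshold (-34.5 ≤ -34); passes unchanged; output -34.5 dBFS.

-34.5 dBFS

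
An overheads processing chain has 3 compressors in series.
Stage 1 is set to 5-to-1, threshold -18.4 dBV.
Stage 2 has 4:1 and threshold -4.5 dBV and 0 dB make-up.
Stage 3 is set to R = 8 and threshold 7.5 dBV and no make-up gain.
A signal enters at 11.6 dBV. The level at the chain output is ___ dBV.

Stage 1: overshoot 30 dB → 30/5 = 6 dB → -12.4 dBV.
Stage 2: -12.4 dBV ≤ -4.5 dBV, so stage 2 doesn't engage; output -12.4 dBV.
Stage 3: below threshold (-12.4 ≤ 7.5); passes unchanged; output -12.4 dBV.

-12.4 dBV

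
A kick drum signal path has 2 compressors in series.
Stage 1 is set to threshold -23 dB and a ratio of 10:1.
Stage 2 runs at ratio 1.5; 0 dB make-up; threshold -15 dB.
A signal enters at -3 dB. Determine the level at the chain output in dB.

-21 dB

Stage 1: overshoot 20 dB → 20/10 = 2 dB → -21 dB.
Stage 2: -21 dB ≤ -15 dB, so stage 2 doesn't engage; output -21 dB.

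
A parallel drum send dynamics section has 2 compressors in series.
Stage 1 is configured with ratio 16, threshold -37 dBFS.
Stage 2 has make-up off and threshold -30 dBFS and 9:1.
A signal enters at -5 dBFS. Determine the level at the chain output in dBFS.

-35 dBFS

Stage 1: overshoot 32 dB → 32/16 = 2 dB → -35 dBFS.
Stage 2: -35 dBFS ≤ -30 dBFS, so stage 2 doesn't engage; output -35 dBFS.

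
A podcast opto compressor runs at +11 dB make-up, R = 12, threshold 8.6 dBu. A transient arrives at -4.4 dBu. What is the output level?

6.6 dBu

-4.4 dBu is 13 dB below the 8.6 dBu threshold, so no gain reduction is applied.
Make-up gain adds 11 dB: -4.4 + 11 = 6.6 dBu.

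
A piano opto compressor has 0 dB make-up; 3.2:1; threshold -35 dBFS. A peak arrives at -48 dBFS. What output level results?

-48 dBFS

-48 dBFS is 13 dB below the -35 dBFS threshold, so no gain reduction is applied.
Output = input = -48 dBFS.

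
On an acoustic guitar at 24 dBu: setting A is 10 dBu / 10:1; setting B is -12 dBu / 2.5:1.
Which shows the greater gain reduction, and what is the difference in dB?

B, by 9 dB

A: 14 dB over, compressed to 1.4 dB over, so 12.6 dB of GR.
B: 36 dB over, compressed to 14.4 dB over, so 21.6 dB of GR.
Difference: 9 dB in favour of B.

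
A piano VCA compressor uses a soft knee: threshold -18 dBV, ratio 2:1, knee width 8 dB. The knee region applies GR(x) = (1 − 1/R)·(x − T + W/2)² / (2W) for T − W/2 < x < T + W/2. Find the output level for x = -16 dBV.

-17.125 dBV

x − T + W/2 = -16 − (-18) + 4 = 6.
GR = (1 − 1/2) × 6² / 16 = 0.5 × 36 / 16 = 1.125 dB.
Output = -16 − 1.125 = -17.125 dBV.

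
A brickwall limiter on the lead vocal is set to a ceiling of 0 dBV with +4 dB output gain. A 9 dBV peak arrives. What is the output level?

4 dBV

At ∞:1, everything above 0 dBV is held at the ceiling.
Output gain then adds 4 dB: 0 + 4 = 4 dBV.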